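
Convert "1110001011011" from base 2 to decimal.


Input: "1110001011011" in base 2
Positional expansion:
  Digit '1' (value 1) x 2^12 = 4096
  Digit '1' (value 1) x 2^11 = 2048
  Digit '1' (value 1) x 2^10 = 1024
  Digit '0' (value 0) x 2^9 = 0
  Digit '0' (value 0) x 2^8 = 0
  Digit '0' (value 0) x 2^7 = 0
  Digit '1' (value 1) x 2^6 = 64
  Digit '0' (value 0) x 2^5 = 0
  Digit '1' (value 1) x 2^4 = 16
  Digit '1' (value 1) x 2^3 = 8
  Digit '0' (value 0) x 2^2 = 0
  Digit '1' (value 1) x 2^1 = 2
  Digit '1' (value 1) x 2^0 = 1
Sum = 7259

7259


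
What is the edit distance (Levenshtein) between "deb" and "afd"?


Computing edit distance: "deb" -> "afd"
DP table:
           a    f    d
      0    1    2    3
  d   1    1    2    2
  e   2    2    2    3
  b   3    3    3    3
Edit distance = dp[3][3] = 3

3


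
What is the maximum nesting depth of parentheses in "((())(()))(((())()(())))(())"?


Input: "((())(()))(((())()(())))(())"
Tracking depth:
  Position 0 '(': depth becomes 1
  Position 1 '(': depth becomes 2
  Position 2 '(': depth becomes 3
  Position 3 ')': depth becomes 2
  Position 4 ')': depth becomes 1
  Position 5 '(': depth becomes 2
  Position 6 '(': depth becomes 3
  Position 7 ')': depth becomes 2
  Position 8 ')': depth becomes 1
  Position 9 ')': depth becomes 0
  Position 10 '(': depth becomes 1
  Position 11 '(': depth becomes 2
  Position 12 '(': depth becomes 3
  Position 13 '(': depth becomes 4
  Position 14 ')': depth becomes 3
  Position 15 ')': depth becomes 2
  Position 16 '(': depth becomes 3
  Position 17 ')': depth becomes 2
  Position 18 '(': depth becomes 3
  Position 19 '(': depth becomes 4
  Position 20 ')': depth becomes 3
  Position 21 ')': depth becomes 2
  Position 22 ')': depth becomes 1
  Position 23 ')': depth becomes 0
  Position 24 '(': depth becomes 1
  Position 25 '(': depth becomes 2
  Position 26 ')': depth becomes 1
  Position 27 ')': depth becomes 0
Maximum depth reached: 4

4


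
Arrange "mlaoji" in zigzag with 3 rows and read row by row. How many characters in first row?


Zigzag "mlaoji" into 3 rows:
Placing characters:
  'm' => row 0
  'l' => row 1
  'a' => row 2
  'o' => row 1
  'j' => row 0
  'i' => row 1
Rows:
  Row 0: "mj"
  Row 1: "loi"
  Row 2: "a"
First row length: 2

2


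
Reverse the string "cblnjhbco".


Input: cblnjhbco
Reading characters right to left:
  Position 8: 'o'
  Position 7: 'c'
  Position 6: 'b'
  Position 5: 'h'
  Position 4: 'j'
  Position 3: 'n'
  Position 2: 'l'
  Position 1: 'b'
  Position 0: 'c'
Reversed: ocbhjnlbc

ocbhjnlbc


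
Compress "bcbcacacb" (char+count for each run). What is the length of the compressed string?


Input: bcbcacacb
Runs:
  'b' x 1 => "b1"
  'c' x 1 => "c1"
  'b' x 1 => "b1"
  'c' x 1 => "c1"
  'a' x 1 => "a1"
  'c' x 1 => "c1"
  'a' x 1 => "a1"
  'c' x 1 => "c1"
  'b' x 1 => "b1"
Compressed: "b1c1b1c1a1c1a1c1b1"
Compressed length: 18

18


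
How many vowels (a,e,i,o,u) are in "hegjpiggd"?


Input: hegjpiggd
Checking each character:
  'h' at position 0: consonant
  'e' at position 1: vowel (running total: 1)
  'g' at position 2: consonant
  'j' at position 3: consonant
  'p' at position 4: consonant
  'i' at position 5: vowel (running total: 2)
  'g' at position 6: consonant
  'g' at position 7: consonant
  'd' at position 8: consonant
Total vowels: 2

2


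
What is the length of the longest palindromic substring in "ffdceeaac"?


Input: "ffdceeaac"
Checking substrings for palindromes:
  [0:2] "ff" (len 2) => palindrome
  [4:6] "ee" (len 2) => palindrome
  [6:8] "aa" (len 2) => palindrome
Longest palindromic substring: "ff" with length 2

2


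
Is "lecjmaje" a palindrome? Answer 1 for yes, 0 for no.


Input: lecjmaje
Reversed: ejamjcel
  Compare pos 0 ('l') with pos 7 ('e'): MISMATCH
  Compare pos 1 ('e') with pos 6 ('j'): MISMATCH
  Compare pos 2 ('c') with pos 5 ('a'): MISMATCH
  Compare pos 3 ('j') with pos 4 ('m'): MISMATCH
Result: not a palindrome

0


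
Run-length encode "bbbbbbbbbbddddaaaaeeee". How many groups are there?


Input: bbbbbbbbbbddddaaaaeeee
Scanning for consecutive runs:
  Group 1: 'b' x 10 (positions 0-9)
  Group 2: 'd' x 4 (positions 10-13)
  Group 3: 'a' x 4 (positions 14-17)
  Group 4: 'e' x 4 (positions 18-21)
Total groups: 4

4


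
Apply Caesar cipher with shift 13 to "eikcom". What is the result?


Caesar cipher: shift "eikcom" by 13
  'e' (pos 4) + 13 = pos 17 = 'r'
  'i' (pos 8) + 13 = pos 21 = 'v'
  'k' (pos 10) + 13 = pos 23 = 'x'
  'c' (pos 2) + 13 = pos 15 = 'p'
  'o' (pos 14) + 13 = pos 1 = 'b'
  'm' (pos 12) + 13 = pos 25 = 'z'
Result: rvxpbz

rvxpbz


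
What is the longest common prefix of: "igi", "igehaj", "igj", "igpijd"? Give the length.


Words: igi, igehaj, igj, igpijd
  Position 0: all 'i' => match
  Position 1: all 'g' => match
  Position 2: ('i', 'e', 'j', 'p') => mismatch, stop
LCP = "ig" (length 2)

2


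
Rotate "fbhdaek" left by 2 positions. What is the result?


Input: "fbhdaek", rotate left by 2
First 2 characters: "fb"
Remaining characters: "hdaek"
Concatenate remaining + first: "hdaek" + "fb" = "hdaekfb"

hdaekfb


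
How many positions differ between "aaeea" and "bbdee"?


Comparing "aaeea" and "bbdee" position by position:
  Position 0: 'a' vs 'b' => DIFFER
  Position 1: 'a' vs 'b' => DIFFER
  Position 2: 'e' vs 'd' => DIFFER
  Position 3: 'e' vs 'e' => same
  Position 4: 'a' vs 'e' => DIFFER
Positions that differ: 4

4


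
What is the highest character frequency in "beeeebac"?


Input: beeeebac
Character counts:
  'a': 1
  'b': 2
  'c': 1
  'e': 4
Maximum frequency: 4

4


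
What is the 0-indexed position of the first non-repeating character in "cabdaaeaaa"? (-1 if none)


Input: cabdaaeaaa
Character frequencies:
  'a': 6
  'b': 1
  'c': 1
  'd': 1
  'e': 1
Scanning left to right for freq == 1:
  Position 0 ('c'): unique! => answer = 0

0


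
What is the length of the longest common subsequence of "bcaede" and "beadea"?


LCS of "bcaede" and "beadea"
DP table:
           b    e    a    d    e    a
      0    0    0    0    0    0    0
  b   0    1    1    1    1    1    1
  c   0    1    1    1    1    1    1
  a   0    1    1    2    2    2    2
  e   0    1    2    2    2    3    3
  d   0    1    2    2    3    3    3
  e   0    1    2    2    3    4    4
LCS length = dp[6][6] = 4

4


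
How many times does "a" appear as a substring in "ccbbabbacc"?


Searching for "a" in "ccbbabbacc"
Scanning each position:
  Position 0: "c" => no
  Position 1: "c" => no
  Position 2: "b" => no
  Position 3: "b" => no
  Position 4: "a" => MATCH
  Position 5: "b" => no
  Position 6: "b" => no
  Position 7: "a" => MATCH
  Position 8: "c" => no
  Position 9: "c" => no
Total occurrences: 2

2


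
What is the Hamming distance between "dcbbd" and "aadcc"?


Comparing "dcbbd" and "aadcc" position by position:
  Position 0: 'd' vs 'a' => differ
  Position 1: 'c' vs 'a' => differ
  Position 2: 'b' vs 'd' => differ
  Position 3: 'b' vs 'c' => differ
  Position 4: 'd' vs 'c' => differ
Total differences (Hamming distance): 5

5


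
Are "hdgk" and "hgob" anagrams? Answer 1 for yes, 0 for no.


Strings: "hdgk", "hgob"
Sorted first:  dghk
Sorted second: bgho
Differ at position 0: 'd' vs 'b' => not anagrams

0


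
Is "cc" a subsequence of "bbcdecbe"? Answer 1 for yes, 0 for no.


Check if "cc" is a subsequence of "bbcdecbe"
Greedy scan:
  Position 0 ('b'): no match needed
  Position 1 ('b'): no match needed
  Position 2 ('c'): matches sub[0] = 'c'
  Position 3 ('d'): no match needed
  Position 4 ('e'): no match needed
  Position 5 ('c'): matches sub[1] = 'c'
  Position 6 ('b'): no match needed
  Position 7 ('e'): no match needed
All 2 characters matched => is a subsequence

1


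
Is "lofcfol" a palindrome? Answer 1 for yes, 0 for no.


Input: lofcfol
Reversed: lofcfol
  Compare pos 0 ('l') with pos 6 ('l'): match
  Compare pos 1 ('o') with pos 5 ('o'): match
  Compare pos 2 ('f') with pos 4 ('f'): match
Result: palindrome

1


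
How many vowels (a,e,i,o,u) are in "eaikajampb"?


Input: eaikajampb
Checking each character:
  'e' at position 0: vowel (running total: 1)
  'a' at position 1: vowel (running total: 2)
  'i' at position 2: vowel (running total: 3)
  'k' at position 3: consonant
  'a' at position 4: vowel (running total: 4)
  'j' at position 5: consonant
  'a' at position 6: vowel (running total: 5)
  'm' at position 7: consonant
  'p' at position 8: consonant
  'b' at position 9: consonant
Total vowels: 5

5


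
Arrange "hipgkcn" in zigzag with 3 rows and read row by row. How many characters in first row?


Zigzag "hipgkcn" into 3 rows:
Placing characters:
  'h' => row 0
  'i' => row 1
  'p' => row 2
  'g' => row 1
  'k' => row 0
  'c' => row 1
  'n' => row 2
Rows:
  Row 0: "hk"
  Row 1: "igc"
  Row 2: "pn"
First row length: 2

2


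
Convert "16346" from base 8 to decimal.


Input: "16346" in base 8
Positional expansion:
  Digit '1' (value 1) x 8^4 = 4096
  Digit '6' (value 6) x 8^3 = 3072
  Digit '3' (value 3) x 8^2 = 192
  Digit '4' (value 4) x 8^1 = 32
  Digit '6' (value 6) x 8^0 = 6
Sum = 7398

7398


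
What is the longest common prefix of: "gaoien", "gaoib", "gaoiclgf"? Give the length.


Words: gaoien, gaoib, gaoiclgf
  Position 0: all 'g' => match
  Position 1: all 'a' => match
  Position 2: all 'o' => match
  Position 3: all 'i' => match
  Position 4: ('e', 'b', 'c') => mismatch, stop
LCP = "gaoi" (length 4)

4


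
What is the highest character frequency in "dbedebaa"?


Input: dbedebaa
Character counts:
  'a': 2
  'b': 2
  'd': 2
  'e': 2
Maximum frequency: 2

2


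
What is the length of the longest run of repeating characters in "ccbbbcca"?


Input: "ccbbbcca"
Scanning for longest run:
  Position 1 ('c'): continues run of 'c', length=2
  Position 2 ('b'): new char, reset run to 1
  Position 3 ('b'): continues run of 'b', length=2
  Position 4 ('b'): continues run of 'b', length=3
  Position 5 ('c'): new char, reset run to 1
  Position 6 ('c'): continues run of 'c', length=2
  Position 7 ('a'): new char, reset run to 1
Longest run: 'b' with length 3

3


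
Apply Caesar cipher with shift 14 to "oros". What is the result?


Caesar cipher: shift "oros" by 14
  'o' (pos 14) + 14 = pos 2 = 'c'
  'r' (pos 17) + 14 = pos 5 = 'f'
  'o' (pos 14) + 14 = pos 2 = 'c'
  's' (pos 18) + 14 = pos 6 = 'g'
Result: cfcg

cfcg


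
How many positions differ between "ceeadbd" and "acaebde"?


Comparing "ceeadbd" and "acaebde" position by position:
  Position 0: 'c' vs 'a' => DIFFER
  Position 1: 'e' vs 'c' => DIFFER
  Position 2: 'e' vs 'a' => DIFFER
  Position 3: 'a' vs 'e' => DIFFER
  Position 4: 'd' vs 'b' => DIFFER
  Position 5: 'b' vs 'd' => DIFFER
  Position 6: 'd' vs 'e' => DIFFER
Positions that differ: 7

7


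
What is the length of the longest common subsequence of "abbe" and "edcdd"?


LCS of "abbe" and "edcdd"
DP table:
           e    d    c    d    d
      0    0    0    0    0    0
  a   0    0    0    0    0    0
  b   0    0    0    0    0    0
  b   0    0    0    0    0    0
  e   0    1    1    1    1    1
LCS length = dp[4][5] = 1

1


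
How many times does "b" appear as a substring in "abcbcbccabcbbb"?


Searching for "b" in "abcbcbccabcbbb"
Scanning each position:
  Position 0: "a" => no
  Position 1: "b" => MATCH
  Position 2: "c" => no
  Position 3: "b" => MATCH
  Position 4: "c" => no
  Position 5: "b" => MATCH
  Position 6: "c" => no
  Position 7: "c" => no
  Position 8: "a" => no
  Position 9: "b" => MATCH
  Position 10: "c" => no
  Position 11: "b" => MATCH
  Position 12: "b" => MATCH
  Position 13: "b" => MATCH
Total occurrences: 7

7


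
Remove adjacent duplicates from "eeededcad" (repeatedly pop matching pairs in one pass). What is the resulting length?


Input: eeededcad
Stack-based adjacent duplicate removal:
  Read 'e': push. Stack: e
  Read 'e': matches stack top 'e' => pop. Stack: (empty)
  Read 'e': push. Stack: e
  Read 'd': push. Stack: ed
  Read 'e': push. Stack: ede
  Read 'd': push. Stack: eded
  Read 'c': push. Stack: ededc
  Read 'a': push. Stack: ededca
  Read 'd': push. Stack: ededcad
Final stack: "ededcad" (length 7)

7


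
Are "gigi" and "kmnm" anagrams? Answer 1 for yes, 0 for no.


Strings: "gigi", "kmnm"
Sorted first:  ggii
Sorted second: kmmn
Differ at position 0: 'g' vs 'k' => not anagrams

0


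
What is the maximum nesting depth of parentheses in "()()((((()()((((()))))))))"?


Input: "()()((((()()((((()))))))))"
Tracking depth:
  Position 0 '(': depth becomes 1
  Position 1 ')': depth becomes 0
  Position 2 '(': depth becomes 1
  Position 3 ')': depth becomes 0
  Position 4 '(': depth becomes 1
  Position 5 '(': depth becomes 2
  Position 6 '(': depth becomes 3
  Position 7 '(': depth becomes 4
  Position 8 '(': depth becomes 5
  Position 9 ')': depth becomes 4
  Position 10 '(': depth becomes 5
  Position 11 ')': depth becomes 4
  Position 12 '(': depth becomes 5
  Position 13 '(': depth becomes 6
  Position 14 '(': depth becomes 7
  Position 15 '(': depth becomes 8
  Position 16 '(': depth becomes 9
  Position 17 ')': depth becomes 8
  Position 18 ')': depth becomes 7
  Position 19 ')': depth becomes 6
  Position 20 ')': depth becomes 5
  Position 21 ')': depth becomes 4
  Position 22 ')': depth becomes 3
  Position 23 ')': depth becomes 2
  Position 24 ')': depth becomes 1
  Position 25 ')': depth becomes 0
Maximum depth reached: 9

9


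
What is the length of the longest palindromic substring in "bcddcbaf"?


Input: "bcddcbaf"
Checking substrings for palindromes:
  [0:6] "bcddcb" (len 6) => palindrome
  [1:5] "cddc" (len 4) => palindrome
  [2:4] "dd" (len 2) => palindrome
Longest palindromic substring: "bcddcb" with length 6

6


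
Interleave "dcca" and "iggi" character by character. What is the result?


Interleaving "dcca" and "iggi":
  Position 0: 'd' from first, 'i' from second => "di"
  Position 1: 'c' from first, 'g' from second => "cg"
  Position 2: 'c' from first, 'g' from second => "cg"
  Position 3: 'a' from first, 'i' from second => "ai"
Result: dicgcgai

dicgcgai


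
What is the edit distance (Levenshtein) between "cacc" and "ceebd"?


Computing edit distance: "cacc" -> "ceebd"
DP table:
           c    e    e    b    d
      0    1    2    3    4    5
  c   1    0    1    2    3    4
  a   2    1    1    2    3    4
  c   3    2    2    2    3    4
  c   4    3    3    3    3    4
Edit distance = dp[4][5] = 4

4


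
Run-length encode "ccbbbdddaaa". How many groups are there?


Input: ccbbbdddaaa
Scanning for consecutive runs:
  Group 1: 'c' x 2 (positions 0-1)
  Group 2: 'b' x 3 (positions 2-4)
  Group 3: 'd' x 3 (positions 5-7)
  Group 4: 'a' x 3 (positions 8-10)
Total groups: 4

4


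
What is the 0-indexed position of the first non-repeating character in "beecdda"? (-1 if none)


Input: beecdda
Character frequencies:
  'a': 1
  'b': 1
  'c': 1
  'd': 2
  'e': 2
Scanning left to right for freq == 1:
  Position 0 ('b'): unique! => answer = 0

0


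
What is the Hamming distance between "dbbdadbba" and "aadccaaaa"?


Comparing "dbbdadbba" and "aadccaaaa" position by position:
  Position 0: 'd' vs 'a' => differ
  Position 1: 'b' vs 'a' => differ
  Position 2: 'b' vs 'd' => differ
  Position 3: 'd' vs 'c' => differ
  Position 4: 'a' vs 'c' => differ
  Position 5: 'd' vs 'a' => differ
  Position 6: 'b' vs 'a' => differ
  Position 7: 'b' vs 'a' => differ
  Position 8: 'a' vs 'a' => same
Total differences (Hamming distance): 8

8


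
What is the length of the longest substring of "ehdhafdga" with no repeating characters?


Input: "ehdhafdga"
Sliding window (track last position of each char):
  Position 0 ('e'): window [0,0] length 1 -- new best
  Position 1 ('h'): window [0,1] length 2 -- new best
  Position 2 ('d'): window [0,2] length 3 -- new best
  Position 3 ('h'): repeat (last at 1), move window start to 2
  Position 3 ('h'): window [2,3] length 2
  Position 4 ('a'): window [2,4] length 3
  Position 5 ('f'): window [2,5] length 4 -- new best
  Position 6 ('d'): repeat (last at 2), move window start to 3
  Position 6 ('d'): window [3,6] length 4
  Position 7 ('g'): window [3,7] length 5 -- new best
  Position 8 ('a'): repeat (last at 4), move window start to 5
  Position 8 ('a'): window [5,8] length 4
Longest substring with no repeats: "hafdg" with length 5

5


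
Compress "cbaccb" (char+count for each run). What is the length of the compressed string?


Input: cbaccb
Runs:
  'c' x 1 => "c1"
  'b' x 1 => "b1"
  'a' x 1 => "a1"
  'c' x 2 => "c2"
  'b' x 1 => "b1"
Compressed: "c1b1a1c2b1"
Compressed length: 10

10


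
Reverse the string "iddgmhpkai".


Input: iddgmhpkai
Reading characters right to left:
  Position 9: 'i'
  Position 8: 'a'
  Position 7: 'k'
  Position 6: 'p'
  Position 5: 'h'
  Position 4: 'm'
  Position 3: 'g'
  Position 2: 'd'
  Position 1: 'd'
  Position 0: 'i'
Reversed: iakphmgddi

iakphmgddi


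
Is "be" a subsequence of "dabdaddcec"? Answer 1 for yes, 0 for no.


Check if "be" is a subsequence of "dabdaddcec"
Greedy scan:
  Position 0 ('d'): no match needed
  Position 1 ('a'): no match needed
  Position 2 ('b'): matches sub[0] = 'b'
  Position 3 ('d'): no match needed
  Position 4 ('a'): no match needed
  Position 5 ('d'): no match needed
  Position 6 ('d'): no match needed
  Position 7 ('c'): no match needed
  Position 8 ('e'): matches sub[1] = 'e'
  Position 9 ('c'): no match needed
All 2 characters matched => is a subsequence

1


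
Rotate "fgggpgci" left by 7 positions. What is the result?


Input: "fgggpgci", rotate left by 7
First 7 characters: "fgggpgc"
Remaining characters: "i"
Concatenate remaining + first: "i" + "fgggpgc" = "ifgggpgc"

ifgggpgc


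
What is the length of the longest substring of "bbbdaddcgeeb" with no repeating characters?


Input: "bbbdaddcgeeb"
Sliding window (track last position of each char):
  Position 0 ('b'): window [0,0] length 1 -- new best
  Position 1 ('b'): repeat (last at 0), move window start to 1
  Position 1 ('b'): window [1,1] length 1
  Position 2 ('b'): repeat (last at 1), move window start to 2
  Position 2 ('b'): window [2,2] length 1
  Position 3 ('d'): window [2,3] length 2 -- new best
  Position 4 ('a'): window [2,4] length 3 -- new best
  Position 5 ('d'): repeat (last at 3), move window start to 4
  Position 5 ('d'): window [4,5] length 2
  Position 6 ('d'): repeat (last at 5), move window start to 6
  Position 6 ('d'): window [6,6] length 1
  Position 7 ('c'): window [6,7] length 2
  Position 8 ('g'): window [6,8] length 3
  Position 9 ('e'): window [6,9] length 4 -- new best
  Position 10 ('e'): repeat (last at 9), move window start to 10
  Position 10 ('e'): window [10,10] length 1
  Position 11 ('b'): window [10,11] length 2
Longest substring with no repeats: "dcge" with length 4

4


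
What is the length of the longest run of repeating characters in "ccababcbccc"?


Input: "ccababcbccc"
Scanning for longest run:
  Position 1 ('c'): continues run of 'c', length=2
  Position 2 ('a'): new char, reset run to 1
  Position 3 ('b'): new char, reset run to 1
  Position 4 ('a'): new char, reset run to 1
  Position 5 ('b'): new char, reset run to 1
  Position 6 ('c'): new char, reset run to 1
  Position 7 ('b'): new char, reset run to 1
  Position 8 ('c'): new char, reset run to 1
  Position 9 ('c'): continues run of 'c', length=2
  Position 10 ('c'): continues run of 'c', length=3
Longest run: 'c' with length 3

3


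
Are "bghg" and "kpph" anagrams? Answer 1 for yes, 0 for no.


Strings: "bghg", "kpph"
Sorted first:  bggh
Sorted second: hkpp
Differ at position 0: 'b' vs 'h' => not anagrams

0


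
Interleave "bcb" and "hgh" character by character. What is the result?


Interleaving "bcb" and "hgh":
  Position 0: 'b' from first, 'h' from second => "bh"
  Position 1: 'c' from first, 'g' from second => "cg"
  Position 2: 'b' from first, 'h' from second => "bh"
Result: bhcgbh

bhcgbh


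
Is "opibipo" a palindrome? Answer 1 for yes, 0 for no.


Input: opibipo
Reversed: opibipo
  Compare pos 0 ('o') with pos 6 ('o'): match
  Compare pos 1 ('p') with pos 5 ('p'): match
  Compare pos 2 ('i') with pos 4 ('i'): match
Result: palindrome

1


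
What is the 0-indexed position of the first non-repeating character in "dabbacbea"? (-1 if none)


Input: dabbacbea
Character frequencies:
  'a': 3
  'b': 3
  'c': 1
  'd': 1
  'e': 1
Scanning left to right for freq == 1:
  Position 0 ('d'): unique! => answer = 0

0


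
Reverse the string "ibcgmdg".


Input: ibcgmdg
Reading characters right to left:
  Position 6: 'g'
  Position 5: 'd'
  Position 4: 'm'
  Position 3: 'g'
  Position 2: 'c'
  Position 1: 'b'
  Position 0: 'i'
Reversed: gdmgcbi

gdmgcbi


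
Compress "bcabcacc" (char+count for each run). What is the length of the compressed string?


Input: bcabcacc
Runs:
  'b' x 1 => "b1"
  'c' x 1 => "c1"
  'a' x 1 => "a1"
  'b' x 1 => "b1"
  'c' x 1 => "c1"
  'a' x 1 => "a1"
  'c' x 2 => "c2"
Compressed: "b1c1a1b1c1a1c2"
Compressed length: 14

14


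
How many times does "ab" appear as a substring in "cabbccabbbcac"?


Searching for "ab" in "cabbccabbbcac"
Scanning each position:
  Position 0: "ca" => no
  Position 1: "ab" => MATCH
  Position 2: "bb" => no
  Position 3: "bc" => no
  Position 4: "cc" => no
  Position 5: "ca" => no
  Position 6: "ab" => MATCH
  Position 7: "bb" => no
  Position 8: "bb" => no
  Position 9: "bc" => no
  Position 10: "ca" => no
  Position 11: "ac" => no
Total occurrences: 2

2


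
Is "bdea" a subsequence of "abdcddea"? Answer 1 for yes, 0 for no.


Check if "bdea" is a subsequence of "abdcddea"
Greedy scan:
  Position 0 ('a'): no match needed
  Position 1 ('b'): matches sub[0] = 'b'
  Position 2 ('d'): matches sub[1] = 'd'
  Position 3 ('c'): no match needed
  Position 4 ('d'): no match needed
  Position 5 ('d'): no match needed
  Position 6 ('e'): matches sub[2] = 'e'
  Position 7 ('a'): matches sub[3] = 'a'
All 4 characters matched => is a subsequence

1


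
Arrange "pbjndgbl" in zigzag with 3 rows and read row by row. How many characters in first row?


Zigzag "pbjndgbl" into 3 rows:
Placing characters:
  'p' => row 0
  'b' => row 1
  'j' => row 2
  'n' => row 1
  'd' => row 0
  'g' => row 1
  'b' => row 2
  'l' => row 1
Rows:
  Row 0: "pd"
  Row 1: "bngl"
  Row 2: "jb"
First row length: 2

2


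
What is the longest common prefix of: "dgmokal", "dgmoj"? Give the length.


Words: dgmokal, dgmoj
  Position 0: all 'd' => match
  Position 1: all 'g' => match
  Position 2: all 'm' => match
  Position 3: all 'o' => match
  Position 4: ('k', 'j') => mismatch, stop
LCP = "dgmo" (length 4)

4


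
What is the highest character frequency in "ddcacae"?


Input: ddcacae
Character counts:
  'a': 2
  'c': 2
  'd': 2
  'e': 1
Maximum frequency: 2

2


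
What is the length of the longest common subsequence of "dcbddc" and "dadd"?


LCS of "dcbddc" and "dadd"
DP table:
           d    a    d    d
      0    0    0    0    0
  d   0    1    1    1    1
  c   0    1    1    1    1
  b   0    1    1    1    1
  d   0    1    1    2    2
  d   0    1    1    2    3
  c   0    1    1    2    3
LCS length = dp[6][4] = 3

3


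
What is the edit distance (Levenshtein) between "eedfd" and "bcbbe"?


Computing edit distance: "eedfd" -> "bcbbe"
DP table:
           b    c    b    b    e
      0    1    2    3    4    5
  e   1    1    2    3    4    4
  e   2    2    2    3    4    4
  d   3    3    3    3    4    5
  f   4    4    4    4    4    5
  d   5    5    5    5    5    5
Edit distance = dp[5][5] = 5

5


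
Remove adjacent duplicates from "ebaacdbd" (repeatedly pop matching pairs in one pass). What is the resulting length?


Input: ebaacdbd
Stack-based adjacent duplicate removal:
  Read 'e': push. Stack: e
  Read 'b': push. Stack: eb
  Read 'a': push. Stack: eba
  Read 'a': matches stack top 'a' => pop. Stack: eb
  Read 'c': push. Stack: ebc
  Read 'd': push. Stack: ebcd
  Read 'b': push. Stack: ebcdb
  Read 'd': push. Stack: ebcdbd
Final stack: "ebcdbd" (length 6)

6


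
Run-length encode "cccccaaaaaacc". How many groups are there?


Input: cccccaaaaaacc
Scanning for consecutive runs:
  Group 1: 'c' x 5 (positions 0-4)
  Group 2: 'a' x 6 (positions 5-10)
  Group 3: 'c' x 2 (positions 11-12)
Total groups: 3

3


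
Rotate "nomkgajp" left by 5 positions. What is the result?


Input: "nomkgajp", rotate left by 5
First 5 characters: "nomkg"
Remaining characters: "ajp"
Concatenate remaining + first: "ajp" + "nomkg" = "ajpnomkg"

ajpnomkg


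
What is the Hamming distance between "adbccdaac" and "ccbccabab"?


Comparing "adbccdaac" and "ccbccabab" position by position:
  Position 0: 'a' vs 'c' => differ
  Position 1: 'd' vs 'c' => differ
  Position 2: 'b' vs 'b' => same
  Position 3: 'c' vs 'c' => same
  Position 4: 'c' vs 'c' => same
  Position 5: 'd' vs 'a' => differ
  Position 6: 'a' vs 'b' => differ
  Position 7: 'a' vs 'a' => same
  Position 8: 'c' vs 'b' => differ
Total differences (Hamming distance): 5

5


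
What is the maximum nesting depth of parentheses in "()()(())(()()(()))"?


Input: "()()(())(()()(()))"
Tracking depth:
  Position 0 '(': depth becomes 1
  Position 1 ')': depth becomes 0
  Position 2 '(': depth becomes 1
  Position 3 ')': depth becomes 0
  Position 4 '(': depth becomes 1
  Position 5 '(': depth becomes 2
  Position 6 ')': depth becomes 1
  Position 7 ')': depth becomes 0
  Position 8 '(': depth becomes 1
  Position 9 '(': depth becomes 2
  Position 10 ')': depth becomes 1
  Position 11 '(': depth becomes 2
  Position 12 ')': depth becomes 1
  Position 13 '(': depth becomes 2
  Position 14 '(': depth becomes 3
  Position 15 ')': depth becomes 2
  Position 16 ')': depth becomes 1
  Position 17 ')': depth becomes 0
Maximum depth reached: 3

3


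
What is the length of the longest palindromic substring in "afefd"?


Input: "afefd"
Checking substrings for palindromes:
  [1:4] "fef" (len 3) => palindrome
Longest palindromic substring: "fef" with length 3

3


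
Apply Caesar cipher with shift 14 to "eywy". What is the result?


Caesar cipher: shift "eywy" by 14
  'e' (pos 4) + 14 = pos 18 = 's'
  'y' (pos 24) + 14 = pos 12 = 'm'
  'w' (pos 22) + 14 = pos 10 = 'k'
  'y' (pos 24) + 14 = pos 12 = 'm'
Result: smkm

smkm


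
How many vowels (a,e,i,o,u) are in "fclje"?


Input: fclje
Checking each character:
  'f' at position 0: consonant
  'c' at position 1: consonant
  'l' at position 2: consonant
  'j' at position 3: consonant
  'e' at position 4: vowel (running total: 1)
Total vowels: 1

1


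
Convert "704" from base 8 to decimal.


Input: "704" in base 8
Positional expansion:
  Digit '7' (value 7) x 8^2 = 448
  Digit '0' (value 0) x 8^1 = 0
  Digit '4' (value 4) x 8^0 = 4
Sum = 452

452


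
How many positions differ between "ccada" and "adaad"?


Comparing "ccada" and "adaad" position by position:
  Position 0: 'c' vs 'a' => DIFFER
  Position 1: 'c' vs 'd' => DIFFER
  Position 2: 'a' vs 'a' => same
  Position 3: 'd' vs 'a' => DIFFER
  Position 4: 'a' vs 'd' => DIFFER
Positions that differ: 4

4


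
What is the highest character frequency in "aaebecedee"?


Input: aaebecedee
Character counts:
  'a': 2
  'b': 1
  'c': 1
  'd': 1
  'e': 5
Maximum frequency: 5

5


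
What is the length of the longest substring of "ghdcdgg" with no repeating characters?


Input: "ghdcdgg"
Sliding window (track last position of each char):
  Position 0 ('g'): window [0,0] length 1 -- new best
  Position 1 ('h'): window [0,1] length 2 -- new best
  Position 2 ('d'): window [0,2] length 3 -- new best
  Position 3 ('c'): window [0,3] length 4 -- new best
  Position 4 ('d'): repeat (last at 2), move window start to 3
  Position 4 ('d'): window [3,4] length 2
  Position 5 ('g'): window [3,5] length 3
  Position 6 ('g'): repeat (last at 5), move window start to 6
  Position 6 ('g'): window [6,6] length 1
Longest substring with no repeats: "ghdc" with length 4

4


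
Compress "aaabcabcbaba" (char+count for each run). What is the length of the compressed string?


Input: aaabcabcbaba
Runs:
  'a' x 3 => "a3"
  'b' x 1 => "b1"
  'c' x 1 => "c1"
  'a' x 1 => "a1"
  'b' x 1 => "b1"
  'c' x 1 => "c1"
  'b' x 1 => "b1"
  'a' x 1 => "a1"
  'b' x 1 => "b1"
  'a' x 1 => "a1"
Compressed: "a3b1c1a1b1c1b1a1b1a1"
Compressed length: 20

20


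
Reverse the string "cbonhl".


Input: cbonhl
Reading characters right to left:
  Position 5: 'l'
  Position 4: 'h'
  Position 3: 'n'
  Position 2: 'o'
  Position 1: 'b'
  Position 0: 'c'
Reversed: lhnobc

lhnobc


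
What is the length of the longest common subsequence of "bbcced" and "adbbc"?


LCS of "bbcced" and "adbbc"
DP table:
           a    d    b    b    c
      0    0    0    0    0    0
  b   0    0    0    1    1    1
  b   0    0    0    1    2    2
  c   0    0    0    1    2    3
  c   0    0    0    1    2    3
  e   0    0    0    1    2    3
  d   0    0    1    1    2    3
LCS length = dp[6][5] = 3

3


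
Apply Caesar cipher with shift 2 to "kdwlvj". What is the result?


Caesar cipher: shift "kdwlvj" by 2
  'k' (pos 10) + 2 = pos 12 = 'm'
  'd' (pos 3) + 2 = pos 5 = 'f'
  'w' (pos 22) + 2 = pos 24 = 'y'
  'l' (pos 11) + 2 = pos 13 = 'n'
  'v' (pos 21) + 2 = pos 23 = 'x'
  'j' (pos 9) + 2 = pos 11 = 'l'
Result: mfynxl

mfynxl


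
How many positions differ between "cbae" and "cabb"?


Comparing "cbae" and "cabb" position by position:
  Position 0: 'c' vs 'c' => same
  Position 1: 'b' vs 'a' => DIFFER
  Position 2: 'a' vs 'b' => DIFFER
  Position 3: 'e' vs 'b' => DIFFER
Positions that differ: 3

3


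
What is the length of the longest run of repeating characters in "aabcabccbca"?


Input: "aabcabccbca"
Scanning for longest run:
  Position 1 ('a'): continues run of 'a', length=2
  Position 2 ('b'): new char, reset run to 1
  Position 3 ('c'): new char, reset run to 1
  Position 4 ('a'): new char, reset run to 1
  Position 5 ('b'): new char, reset run to 1
  Position 6 ('c'): new char, reset run to 1
  Position 7 ('c'): continues run of 'c', length=2
  Position 8 ('b'): new char, reset run to 1
  Position 9 ('c'): new char, reset run to 1
  Position 10 ('a'): new char, reset run to 1
Longest run: 'a' with length 2

2


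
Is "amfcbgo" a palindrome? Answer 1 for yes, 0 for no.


Input: amfcbgo
Reversed: ogbcfma
  Compare pos 0 ('a') with pos 6 ('o'): MISMATCH
  Compare pos 1 ('m') with pos 5 ('g'): MISMATCH
  Compare pos 2 ('f') with pos 4 ('b'): MISMATCH
Result: not a palindrome

0


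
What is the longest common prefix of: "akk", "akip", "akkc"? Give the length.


Words: akk, akip, akkc
  Position 0: all 'a' => match
  Position 1: all 'k' => match
  Position 2: ('k', 'i', 'k') => mismatch, stop
LCP = "ak" (length 2)

2


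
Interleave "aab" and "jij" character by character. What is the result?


Interleaving "aab" and "jij":
  Position 0: 'a' from first, 'j' from second => "aj"
  Position 1: 'a' from first, 'i' from second => "ai"
  Position 2: 'b' from first, 'j' from second => "bj"
Result: ajaibj

ajaibj


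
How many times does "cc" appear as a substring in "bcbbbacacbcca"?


Searching for "cc" in "bcbbbacacbcca"
Scanning each position:
  Position 0: "bc" => no
  Position 1: "cb" => no
  Position 2: "bb" => no
  Position 3: "bb" => no
  Position 4: "ba" => no
  Position 5: "ac" => no
  Position 6: "ca" => no
  Position 7: "ac" => no
  Position 8: "cb" => no
  Position 9: "bc" => no
  Position 10: "cc" => MATCH
  Position 11: "ca" => no
Total occurrences: 1

1


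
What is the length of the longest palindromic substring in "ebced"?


Input: "ebced"
Checking substrings for palindromes:
  No multi-char palindromic substrings found
Longest palindromic substring: "e" with length 1

1


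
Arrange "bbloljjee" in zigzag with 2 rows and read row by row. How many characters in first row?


Zigzag "bbloljjee" into 2 rows:
Placing characters:
  'b' => row 0
  'b' => row 1
  'l' => row 0
  'o' => row 1
  'l' => row 0
  'j' => row 1
  'j' => row 0
  'e' => row 1
  'e' => row 0
Rows:
  Row 0: "bllje"
  Row 1: "boje"
First row length: 5

5


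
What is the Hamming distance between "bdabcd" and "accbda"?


Comparing "bdabcd" and "accbda" position by position:
  Position 0: 'b' vs 'a' => differ
  Position 1: 'd' vs 'c' => differ
  Position 2: 'a' vs 'c' => differ
  Position 3: 'b' vs 'b' => same
  Position 4: 'c' vs 'd' => differ
  Position 5: 'd' vs 'a' => differ
Total differences (Hamming distance): 5

5


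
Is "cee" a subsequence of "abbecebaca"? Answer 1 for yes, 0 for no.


Check if "cee" is a subsequence of "abbecebaca"
Greedy scan:
  Position 0 ('a'): no match needed
  Position 1 ('b'): no match needed
  Position 2 ('b'): no match needed
  Position 3 ('e'): no match needed
  Position 4 ('c'): matches sub[0] = 'c'
  Position 5 ('e'): matches sub[1] = 'e'
  Position 6 ('b'): no match needed
  Position 7 ('a'): no match needed
  Position 8 ('c'): no match needed
  Position 9 ('a'): no match needed
Only matched 2/3 characters => not a subsequence

0


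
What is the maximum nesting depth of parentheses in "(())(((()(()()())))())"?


Input: "(())(((()(()()())))())"
Tracking depth:
  Position 0 '(': depth becomes 1
  Position 1 '(': depth becomes 2
  Position 2 ')': depth becomes 1
  Position 3 ')': depth becomes 0
  Position 4 '(': depth becomes 1
  Position 5 '(': depth becomes 2
  Position 6 '(': depth becomes 3
  Position 7 '(': depth becomes 4
  Position 8 ')': depth becomes 3
  Position 9 '(': depth becomes 4
  Position 10 '(': depth becomes 5
  Position 11 ')': depth becomes 4
  Position 12 '(': depth becomes 5
  Position 13 ')': depth becomes 4
  Position 14 '(': depth becomes 5
  Position 15 ')': depth becomes 4
  Position 16 ')': depth becomes 3
  Position 17 ')': depth becomes 2
  Position 18 ')': depth becomes 1
  Position 19 '(': depth becomes 2
  Position 20 ')': depth becomes 1
  Position 21 ')': depth becomes 0
Maximum depth reached: 5

5


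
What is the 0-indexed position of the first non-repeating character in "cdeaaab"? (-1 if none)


Input: cdeaaab
Character frequencies:
  'a': 3
  'b': 1
  'c': 1
  'd': 1
  'e': 1
Scanning left to right for freq == 1:
  Position 0 ('c'): unique! => answer = 0

0


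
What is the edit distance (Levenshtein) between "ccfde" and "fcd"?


Computing edit distance: "ccfde" -> "fcd"
DP table:
           f    c    d
      0    1    2    3
  c   1    1    1    2
  c   2    2    1    2
  f   3    2    2    2
  d   4    3    3    2
  e   5    4    4    3
Edit distance = dp[5][3] = 3

3


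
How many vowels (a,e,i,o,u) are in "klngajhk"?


Input: klngajhk
Checking each character:
  'k' at position 0: consonant
  'l' at position 1: consonant
  'n' at position 2: consonant
  'g' at position 3: consonant
  'a' at position 4: vowel (running total: 1)
  'j' at position 5: consonant
  'h' at position 6: consonant
  'k' at position 7: consonant
Total vowels: 1

1


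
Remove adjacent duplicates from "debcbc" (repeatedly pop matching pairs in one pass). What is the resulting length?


Input: debcbc
Stack-based adjacent duplicate removal:
  Read 'd': push. Stack: d
  Read 'e': push. Stack: de
  Read 'b': push. Stack: deb
  Read 'c': push. Stack: debc
  Read 'b': push. Stack: debcb
  Read 'c': push. Stack: debcbc
Final stack: "debcbc" (length 6)

6


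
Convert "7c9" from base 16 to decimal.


Input: "7c9" in base 16
Positional expansion:
  Digit '7' (value 7) x 16^2 = 1792
  Digit 'c' (value 12) x 16^1 = 192
  Digit '9' (value 9) x 16^0 = 9
Sum = 1993

1993


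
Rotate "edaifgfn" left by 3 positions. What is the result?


Input: "edaifgfn", rotate left by 3
First 3 characters: "eda"
Remaining characters: "ifgfn"
Concatenate remaining + first: "ifgfn" + "eda" = "ifgfneda"

ifgfneda


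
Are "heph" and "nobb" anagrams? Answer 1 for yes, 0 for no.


Strings: "heph", "nobb"
Sorted first:  ehhp
Sorted second: bbno
Differ at position 0: 'e' vs 'b' => not anagrams

0


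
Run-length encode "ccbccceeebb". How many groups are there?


Input: ccbccceeebb
Scanning for consecutive runs:
  Group 1: 'c' x 2 (positions 0-1)
  Group 2: 'b' x 1 (positions 2-2)
  Group 3: 'c' x 3 (positions 3-5)
  Group 4: 'e' x 3 (positions 6-8)
  Group 5: 'b' x 2 (positions 9-10)
Total groups: 5

5


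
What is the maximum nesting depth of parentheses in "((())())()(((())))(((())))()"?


Input: "((())())()(((())))(((())))()"
Tracking depth:
  Position 0 '(': depth becomes 1
  Position 1 '(': depth becomes 2
  Position 2 '(': depth becomes 3
  Position 3 ')': depth becomes 2
  Position 4 ')': depth becomes 1
  Position 5 '(': depth becomes 2
  Position 6 ')': depth becomes 1
  Position 7 ')': depth becomes 0
  Position 8 '(': depth becomes 1
  Position 9 ')': depth becomes 0
  Position 10 '(': depth becomes 1
  Position 11 '(': depth becomes 2
  Position 12 '(': depth becomes 3
  Position 13 '(': depth becomes 4
  Position 14 ')': depth becomes 3
  Position 15 ')': depth becomes 2
  Position 16 ')': depth becomes 1
  Position 17 ')': depth becomes 0
  Position 18 '(': depth becomes 1
  Position 19 '(': depth becomes 2
  Position 20 '(': depth becomes 3
  Position 21 '(': depth becomes 4
  Position 22 ')': depth becomes 3
  Position 23 ')': depth becomes 2
  Position 24 ')': depth becomes 1
  Position 25 ')': depth becomes 0
  Position 26 '(': depth becomes 1
  Position 27 ')': depth becomes 0
Maximum depth reached: 4

4


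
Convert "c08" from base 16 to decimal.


Input: "c08" in base 16
Positional expansion:
  Digit 'c' (value 12) x 16^2 = 3072
  Digit '0' (value 0) x 16^1 = 0
  Digit '8' (value 8) x 16^0 = 8
Sum = 3080

3080


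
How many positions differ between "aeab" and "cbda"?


Comparing "aeab" and "cbda" position by position:
  Position 0: 'a' vs 'c' => DIFFER
  Position 1: 'e' vs 'b' => DIFFER
  Position 2: 'a' vs 'd' => DIFFER
  Position 3: 'b' vs 'a' => DIFFER
Positions that differ: 4

4


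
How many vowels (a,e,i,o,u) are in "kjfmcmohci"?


Input: kjfmcmohci
Checking each character:
  'k' at position 0: consonant
  'j' at position 1: consonant
  'f' at position 2: consonant
  'm' at position 3: consonant
  'c' at position 4: consonant
  'm' at position 5: consonant
  'o' at position 6: vowel (running total: 1)
  'h' at position 7: consonant
  'c' at position 8: consonant
  'i' at position 9: vowel (running total: 2)
Total vowels: 2

2


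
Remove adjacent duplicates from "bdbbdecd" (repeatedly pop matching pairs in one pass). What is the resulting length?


Input: bdbbdecd
Stack-based adjacent duplicate removal:
  Read 'b': push. Stack: b
  Read 'd': push. Stack: bd
  Read 'b': push. Stack: bdb
  Read 'b': matches stack top 'b' => pop. Stack: bd
  Read 'd': matches stack top 'd' => pop. Stack: b
  Read 'e': push. Stack: be
  Read 'c': push. Stack: bec
  Read 'd': push. Stack: becd
Final stack: "becd" (length 4)

4


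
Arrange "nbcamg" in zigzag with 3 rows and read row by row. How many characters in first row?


Zigzag "nbcamg" into 3 rows:
Placing characters:
  'n' => row 0
  'b' => row 1
  'c' => row 2
  'a' => row 1
  'm' => row 0
  'g' => row 1
Rows:
  Row 0: "nm"
  Row 1: "bag"
  Row 2: "c"
First row length: 2

2


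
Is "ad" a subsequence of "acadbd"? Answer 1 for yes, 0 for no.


Check if "ad" is a subsequence of "acadbd"
Greedy scan:
  Position 0 ('a'): matches sub[0] = 'a'
  Position 1 ('c'): no match needed
  Position 2 ('a'): no match needed
  Position 3 ('d'): matches sub[1] = 'd'
  Position 4 ('b'): no match needed
  Position 5 ('d'): no match needed
All 2 characters matched => is a subsequence

1


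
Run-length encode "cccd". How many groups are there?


Input: cccd
Scanning for consecutive runs:
  Group 1: 'c' x 3 (positions 0-2)
  Group 2: 'd' x 1 (positions 3-3)
Total groups: 2

2


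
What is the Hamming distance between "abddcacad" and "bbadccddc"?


Comparing "abddcacad" and "bbadccddc" position by position:
  Position 0: 'a' vs 'b' => differ
  Position 1: 'b' vs 'b' => same
  Position 2: 'd' vs 'a' => differ
  Position 3: 'd' vs 'd' => same
  Position 4: 'c' vs 'c' => same
  Position 5: 'a' vs 'c' => differ
  Position 6: 'c' vs 'd' => differ
  Position 7: 'a' vs 'd' => differ
  Position 8: 'd' vs 'c' => differ
Total differences (Hamming distance): 6

6
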